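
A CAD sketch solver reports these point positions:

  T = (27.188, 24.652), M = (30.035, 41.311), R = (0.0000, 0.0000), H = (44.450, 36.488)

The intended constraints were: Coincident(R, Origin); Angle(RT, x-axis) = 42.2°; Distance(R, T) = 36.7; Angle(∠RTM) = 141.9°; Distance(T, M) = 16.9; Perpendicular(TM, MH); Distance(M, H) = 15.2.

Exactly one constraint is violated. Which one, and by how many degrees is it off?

Perpendicular(TM, MH) — off by 8.80°.

R = (0.00, 0.00) ✓; RT at 42.20° ✓; |RT| = 36.70 ✓; ∠RTM = 141.9° ✓; |TM| = 16.90 ✓; ∠(TM, MH) = 98.80° ✗; |MH| = 15.20 ✓.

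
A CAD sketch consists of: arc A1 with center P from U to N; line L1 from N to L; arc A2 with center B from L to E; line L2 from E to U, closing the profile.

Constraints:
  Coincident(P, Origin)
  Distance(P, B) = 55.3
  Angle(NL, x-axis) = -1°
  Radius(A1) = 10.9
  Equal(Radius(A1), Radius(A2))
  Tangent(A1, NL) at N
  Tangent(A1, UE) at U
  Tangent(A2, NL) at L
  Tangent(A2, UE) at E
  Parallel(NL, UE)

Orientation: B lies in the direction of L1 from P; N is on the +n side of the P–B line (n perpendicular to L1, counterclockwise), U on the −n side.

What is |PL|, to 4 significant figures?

56.36

Tangency of A1 to both parallel lines with radius 10.9 puts N and U at P ± 10.9·n: N = (0.1902, 10.90), U = (-0.1902, -10.90). Equal radii place L and E the same way about B: L = B + 10.9·n = (55.48, 9.933), E = B − 10.9·n = (55.10, -11.86). Then |PL| = |L − P| = 56.36.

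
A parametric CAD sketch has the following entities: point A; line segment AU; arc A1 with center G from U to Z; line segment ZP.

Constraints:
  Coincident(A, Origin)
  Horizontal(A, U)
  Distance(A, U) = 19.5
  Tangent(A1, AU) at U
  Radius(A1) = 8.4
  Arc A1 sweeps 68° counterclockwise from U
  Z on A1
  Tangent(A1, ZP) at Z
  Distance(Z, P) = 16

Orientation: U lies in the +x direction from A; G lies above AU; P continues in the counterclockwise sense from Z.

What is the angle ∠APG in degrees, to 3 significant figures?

9.19°

A is at the origin; A and U share the same y with |AU| = 19.5 and U on the +x side, so U = (19.5, 0.00). Since A1 is tangent to AU there, GU ⟂ AU, so G = U + (0, 8.4) = (19.5, 8.40). On A1, U sits at bearing -90° from G; a 68° counterclockwise sweep puts Z at bearing -22°, so Z = G + 8.4·(cos -22°, sin -22°) = (27.3, 5.25). A1 meets ZP tangentially, so GZ is at right angles to ZP, so ZP runs along (−sin -22°, cos -22°); with |ZP| = 16.0, P = (33.3, 20.1). Then cos ∠APG = PA·PG / (|PA||PG|), giving 9.19°.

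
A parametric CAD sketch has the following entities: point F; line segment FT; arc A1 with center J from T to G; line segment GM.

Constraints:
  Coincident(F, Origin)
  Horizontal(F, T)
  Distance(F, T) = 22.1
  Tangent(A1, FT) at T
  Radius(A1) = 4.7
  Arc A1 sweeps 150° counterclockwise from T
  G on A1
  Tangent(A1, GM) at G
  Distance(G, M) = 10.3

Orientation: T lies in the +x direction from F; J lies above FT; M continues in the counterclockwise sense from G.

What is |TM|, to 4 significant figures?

15.39

F is at the origin; FT is horizontal with |FT| = 22.1 and T on the +x side, so T = (22.10, 0.000). A1 meets FT tangentially, so JT is at right angles to FT, so J = T + (0, 4.7) = (22.10, 4.700). On A1, T sits at bearing -90° from J; a 150° counterclockwise sweep puts G at bearing 60°, so G = J + 4.7·(cos 60°, sin 60°) = (24.45, 8.770). Tangency of A1 to GM means the radius JG is perpendicular to GM, so GM runs along (−sin 60°, cos 60°); with |GM| = 10.3, M = (15.53, 13.92). Then |TM| = |M − T| = 15.39.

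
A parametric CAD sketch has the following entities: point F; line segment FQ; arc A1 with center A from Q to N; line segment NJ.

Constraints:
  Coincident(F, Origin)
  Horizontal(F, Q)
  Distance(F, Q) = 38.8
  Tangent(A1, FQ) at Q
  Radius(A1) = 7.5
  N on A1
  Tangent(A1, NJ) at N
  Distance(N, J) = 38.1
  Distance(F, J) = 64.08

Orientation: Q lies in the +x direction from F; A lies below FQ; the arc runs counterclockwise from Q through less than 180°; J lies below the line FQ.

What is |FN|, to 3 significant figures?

33.3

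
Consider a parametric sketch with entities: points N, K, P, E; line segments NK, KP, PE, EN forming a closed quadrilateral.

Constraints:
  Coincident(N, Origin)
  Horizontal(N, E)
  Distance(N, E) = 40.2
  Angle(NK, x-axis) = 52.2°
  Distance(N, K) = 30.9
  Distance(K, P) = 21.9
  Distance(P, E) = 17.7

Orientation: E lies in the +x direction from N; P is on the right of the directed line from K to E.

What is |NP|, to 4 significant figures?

22.91

N is at the origin; N and E share the same y with |NE| = 40.2 and E in +x, so E = (40.2, 0). NK runs at 52.2° with |NK| = 30.9, so K = (18.94, 24.42). P is determined by |KP| = 21.9 and |PE| = 17.7 together: it lies at the intersection of circle(K, 21.9) and circle(E, 17.7). With |KE| = 32.38, the foot of the radical line on KE is 18.76 from K and the perpendicular offset is √(21.9² − 18.76²) = 11.31. Taking the right-of-KE solution: P = (22.73, 2.847).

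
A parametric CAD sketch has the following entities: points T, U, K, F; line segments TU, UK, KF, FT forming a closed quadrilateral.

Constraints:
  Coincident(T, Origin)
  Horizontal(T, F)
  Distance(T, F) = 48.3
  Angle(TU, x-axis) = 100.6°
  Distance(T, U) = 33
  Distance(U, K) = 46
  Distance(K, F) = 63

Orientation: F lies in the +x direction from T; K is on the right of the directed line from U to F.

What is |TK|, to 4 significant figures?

18.62

T is at the origin; T and F share the same y with |TF| = 48.3 and F in +x, so F = (48.3, 0). TU runs at 100.6° with |TU| = 33.0, so U = (-6.070, 32.44). K is determined by |UK| = 46.0 and |KF| = 63.0 together: it lies at the intersection of circle(U, 46.0) and circle(F, 63.0). With |UF| = 63.31, the foot of the radical line on UF is 17.02 from U and the perpendicular offset is √(46.0² − 17.02²) = 42.73. Taking the right-of-UF solution: K = (-13.35, -12.98).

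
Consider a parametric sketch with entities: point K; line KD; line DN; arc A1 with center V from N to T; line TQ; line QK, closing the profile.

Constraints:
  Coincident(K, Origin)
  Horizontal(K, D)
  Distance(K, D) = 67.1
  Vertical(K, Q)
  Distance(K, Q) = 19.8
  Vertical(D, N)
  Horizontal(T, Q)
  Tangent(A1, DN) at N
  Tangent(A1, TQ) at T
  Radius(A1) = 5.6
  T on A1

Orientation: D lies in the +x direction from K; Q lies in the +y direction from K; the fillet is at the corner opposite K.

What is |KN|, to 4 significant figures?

68.59

The virtual corner opposite K is at (67.10, 19.80). The tangent condition forces VN to be normal to DN and A1 meets TQ tangentially, so VT is at right angles to TQ, with radius 5.6, so the center V sits 5.6 in from both sides at V = (61.50, 14.20). That places the tangent points at N = (67.10, 14.20) on DN and T = (61.50, 19.80) on TQ. Then |KN| = |N − K| = 68.59.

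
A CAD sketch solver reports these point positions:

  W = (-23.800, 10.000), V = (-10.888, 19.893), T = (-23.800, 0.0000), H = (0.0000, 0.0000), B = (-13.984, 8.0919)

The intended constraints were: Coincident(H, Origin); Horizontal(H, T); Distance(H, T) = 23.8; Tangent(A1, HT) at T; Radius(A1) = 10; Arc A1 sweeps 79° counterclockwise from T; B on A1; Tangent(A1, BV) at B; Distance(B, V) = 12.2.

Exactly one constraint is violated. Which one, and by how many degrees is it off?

Tangent(A1, BV) at B — off by 3.70°.

H = (0.00, 0.00) ✓; H.y = 0.00, T.y = 0.00 ✓; |HT| = 23.80 ✓; ∠(WT, TH) = 90.00° ✓; |WT| = 10.00 ✓; bearing(W→B) − bearing(W→T) = 79.00° ✓; |WB| = 10.00 ✓; ∠(WB, BV) = 93.70° ✗; |BV| = 12.20 ✓.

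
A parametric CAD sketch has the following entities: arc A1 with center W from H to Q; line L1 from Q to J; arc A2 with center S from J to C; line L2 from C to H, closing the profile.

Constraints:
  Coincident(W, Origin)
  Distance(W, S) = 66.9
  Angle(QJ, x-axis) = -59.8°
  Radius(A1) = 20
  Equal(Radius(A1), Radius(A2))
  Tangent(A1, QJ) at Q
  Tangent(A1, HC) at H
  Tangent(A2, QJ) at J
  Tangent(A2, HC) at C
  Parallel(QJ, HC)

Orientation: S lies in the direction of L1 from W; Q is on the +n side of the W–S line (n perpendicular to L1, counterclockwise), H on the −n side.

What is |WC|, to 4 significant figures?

69.83

The slot axis is L1's direction at -59.8°, so u = (cos -59.8°, sin -59.8°) = (0.5030, -0.8643) and n = (−sin -59.8°, cos -59.8°) = (0.8643, 0.5030). W is at the origin and S lies 66.9 along u from W, so S = 66.9·u = (33.65, -57.82). Tangency of A1 to both parallel lines with radius 20.0 puts Q and H at W ± 20.0·n: Q = (17.29, 10.06), H = (-17.29, -10.06). Equal radii place J and C the same way about S: J = S + 20.0·n = (50.94, -47.76), C = S − 20.0·n = (16.37, -67.88). Then |WC| = |C − W| = 69.83.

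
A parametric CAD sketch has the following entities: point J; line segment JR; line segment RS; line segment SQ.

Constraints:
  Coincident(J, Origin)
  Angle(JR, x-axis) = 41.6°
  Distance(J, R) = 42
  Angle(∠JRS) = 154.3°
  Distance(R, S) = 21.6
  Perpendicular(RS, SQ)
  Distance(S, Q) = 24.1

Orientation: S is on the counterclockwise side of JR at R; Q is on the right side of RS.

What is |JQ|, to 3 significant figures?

73.0

∠JRS = 154.3°, so RS runs at 41.6° + (180° − 154.3°) = 67.3° from the x-axis; with |RS| = 21.6, S = R + 21.6·(cos 67.3°, sin 67.3°) = (39.7, 47.8). RS is perpendicular to SQ; with |SQ| = 24.1 on the right of RS, Q = S + 24.1·(0.923, -0.386) = (62.0, 38.5). Then |JQ| = |Q − J| = 73.0.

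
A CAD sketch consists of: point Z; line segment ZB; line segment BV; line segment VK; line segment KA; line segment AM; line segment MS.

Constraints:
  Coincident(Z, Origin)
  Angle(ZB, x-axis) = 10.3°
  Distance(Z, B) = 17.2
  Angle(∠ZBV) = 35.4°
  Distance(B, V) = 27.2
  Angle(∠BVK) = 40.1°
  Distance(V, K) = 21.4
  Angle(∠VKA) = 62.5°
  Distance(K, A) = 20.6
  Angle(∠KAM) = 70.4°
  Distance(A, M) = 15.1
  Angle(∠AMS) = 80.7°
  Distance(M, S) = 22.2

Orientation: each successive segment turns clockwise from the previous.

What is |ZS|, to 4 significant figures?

6.948

Z is at the origin; ZB runs at 10.3° with length 17.2, so B = (16.92, 3.075). ∠ZBV = 35.4° gives BV at -134.3° from the x-axis; with |BV| = 27.2, V = (-2.074, -16.39). ∠BVK = 40.1° gives VK at 85.80° from the x-axis; with |VK| = 21.4, K = (-0.5068, 4.951). ∠VKA = 62.5° gives KA at -31.70° from the x-axis; with |KA| = 20.6, A = (17.02, -5.874). ∠KAM = 70.4° gives AM at -141.3° from the x-axis; with |AM| = 15.1, M = (5.235, -15.31). ∠AMS = 80.7° gives MS at 119.4° from the x-axis; with |MS| = 22.2, S = (-5.663, 4.026). Then |ZS| = |S − Z| = 6.948.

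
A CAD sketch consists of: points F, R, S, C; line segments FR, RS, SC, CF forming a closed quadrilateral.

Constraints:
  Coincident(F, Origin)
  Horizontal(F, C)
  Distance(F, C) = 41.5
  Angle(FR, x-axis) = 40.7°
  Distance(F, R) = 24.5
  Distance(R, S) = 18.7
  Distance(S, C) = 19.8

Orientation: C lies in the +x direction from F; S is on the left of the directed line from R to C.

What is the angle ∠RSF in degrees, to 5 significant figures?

17.365°

F is at the origin; FC is horizontal with |FC| = 41.5 and C in +x, so C = (41.5, 0). FR runs at 40.7° with |FR| = 24.5, so R = (18.574, 15.976). S is determined by |RS| = 18.7 and |SC| = 19.8 together: it lies at the intersection of circle(R, 18.7) and circle(C, 19.8). With |RC| = 27.943, the foot of the radical line on RC is 13.214 from R and the perpendicular offset is √(18.7² − 13.214²) = 13.232. Taking the left-of-RC solution: S = (36.981, 19.277).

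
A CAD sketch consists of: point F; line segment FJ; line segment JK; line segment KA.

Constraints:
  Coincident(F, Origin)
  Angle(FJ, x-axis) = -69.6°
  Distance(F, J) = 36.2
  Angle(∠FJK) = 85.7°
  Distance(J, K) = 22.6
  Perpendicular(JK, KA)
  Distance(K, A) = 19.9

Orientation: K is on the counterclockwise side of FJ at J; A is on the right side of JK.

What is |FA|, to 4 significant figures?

59.42

∠FJK = 85.7°, so JK runs at -69.6° + (180° − 85.7°) = 24.70° from the x-axis; with |JK| = 22.6, K = J + 22.6·(cos 24.70°, sin 24.70°) = (33.15, -24.49). The perpendicularity gives KA at right angles to JK; with |KA| = 19.9 on the right of JK, A = K + 19.9·(0.4179, -0.9085) = (41.47, -42.57). Then |FA| = |A − F| = 59.42.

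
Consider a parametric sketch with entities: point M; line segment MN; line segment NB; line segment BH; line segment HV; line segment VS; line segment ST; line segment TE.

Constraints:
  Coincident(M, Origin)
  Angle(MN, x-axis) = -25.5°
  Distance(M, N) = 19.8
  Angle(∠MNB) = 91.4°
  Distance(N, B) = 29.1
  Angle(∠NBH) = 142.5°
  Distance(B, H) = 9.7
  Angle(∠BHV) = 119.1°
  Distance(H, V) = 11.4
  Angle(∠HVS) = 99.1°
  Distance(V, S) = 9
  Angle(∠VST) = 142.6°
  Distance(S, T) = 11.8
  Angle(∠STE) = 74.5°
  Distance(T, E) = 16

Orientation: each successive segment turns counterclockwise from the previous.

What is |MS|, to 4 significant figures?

26.73

M is at the origin; MN runs at -25.5° with length 19.8, so N = (17.87, -8.524). ∠MNB = 91.4° gives NB at 63.10° from the x-axis; with |NB| = 29.1, B = (31.04, 17.43). ∠NBH = 142.5° gives BH at 100.6° from the x-axis; with |BH| = 9.7, H = (29.25, 26.96). ∠BHV = 119.1° gives HV at 161.5° from the x-axis; with |HV| = 11.4, V = (18.44, 30.58). ∠HVS = 99.1° gives VS at -117.6° from the x-axis; with |VS| = 9.0, S = (14.27, 22.60). Then |MS| = |S − M| = 26.73.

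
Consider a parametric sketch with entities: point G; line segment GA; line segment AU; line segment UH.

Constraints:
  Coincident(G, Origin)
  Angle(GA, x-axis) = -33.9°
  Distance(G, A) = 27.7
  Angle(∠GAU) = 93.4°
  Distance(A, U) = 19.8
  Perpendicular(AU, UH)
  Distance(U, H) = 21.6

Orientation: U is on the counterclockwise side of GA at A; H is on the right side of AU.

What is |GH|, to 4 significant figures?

53.72

G is at the origin; GA runs at -33.9° with length 27.7, so A = 27.7·(cos -33.9°, sin -33.9°) = (22.99, -15.45). ∠GAU = 93.4°, so AU runs at -33.9° + (180° − 93.4°) = 52.70° from the x-axis; with |AU| = 19.8, U = A + 19.8·(cos 52.70°, sin 52.70°) = (34.99, 0.3008). AU is perpendicular to UH; with |UH| = 21.6 on the right of AU, H = U + 21.6·(0.7955, -0.6060) = (52.17, -12.79). Then |GH| = |H − G| = 53.72.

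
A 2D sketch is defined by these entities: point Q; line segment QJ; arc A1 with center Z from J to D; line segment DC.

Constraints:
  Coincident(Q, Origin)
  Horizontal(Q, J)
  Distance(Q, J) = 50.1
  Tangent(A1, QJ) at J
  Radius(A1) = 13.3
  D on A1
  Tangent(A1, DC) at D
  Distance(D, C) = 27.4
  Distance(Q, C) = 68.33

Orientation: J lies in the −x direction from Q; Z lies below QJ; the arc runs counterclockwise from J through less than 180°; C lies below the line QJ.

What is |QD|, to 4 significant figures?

65.07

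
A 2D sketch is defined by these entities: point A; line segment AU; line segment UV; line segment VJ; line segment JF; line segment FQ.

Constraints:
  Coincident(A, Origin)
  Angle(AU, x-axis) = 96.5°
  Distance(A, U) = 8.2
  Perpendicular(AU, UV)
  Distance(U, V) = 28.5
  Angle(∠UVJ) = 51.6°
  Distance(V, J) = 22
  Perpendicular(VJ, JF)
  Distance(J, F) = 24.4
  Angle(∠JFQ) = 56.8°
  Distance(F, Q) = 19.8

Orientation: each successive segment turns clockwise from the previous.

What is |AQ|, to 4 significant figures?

19.06

A is at the origin; AU runs at 96.5° with length 8.2, so U = (-0.9283, 8.147). The perpendicularity gives UV at right angles to AU, so UV runs at 6.500°; with |UV| = 28.5, V = (27.39, 11.37). ∠UVJ = 51.6° gives VJ at -121.9° from the x-axis; with |VJ| = 22.0, J = (15.76, -7.304). VJ is perpendicular to JF, so JF runs at 148.1°; with |JF| = 24.4, F = (-4.952, 5.590). ∠JFQ = 56.8° gives FQ at 24.90° from the x-axis; with |FQ| = 19.8, Q = (13.01, 13.93). Then |AQ| = |Q − A| = 19.06.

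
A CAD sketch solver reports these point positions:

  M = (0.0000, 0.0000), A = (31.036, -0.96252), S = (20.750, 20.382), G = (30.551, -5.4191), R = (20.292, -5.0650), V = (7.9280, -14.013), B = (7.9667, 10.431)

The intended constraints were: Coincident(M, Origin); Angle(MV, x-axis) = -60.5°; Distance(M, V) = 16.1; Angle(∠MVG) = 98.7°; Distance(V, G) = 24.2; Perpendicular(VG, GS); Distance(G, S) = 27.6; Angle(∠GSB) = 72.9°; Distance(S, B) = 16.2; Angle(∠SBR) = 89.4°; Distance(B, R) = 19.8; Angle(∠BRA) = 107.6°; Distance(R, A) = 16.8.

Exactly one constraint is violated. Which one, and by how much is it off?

Distance(R, A) = 16.8 — off by 5.30.

M = (0.00, 0.00) ✓; MV at -60.50° ✓; |MV| = 16.10 ✓; ∠MVG = 98.70° ✓; |VG| = 24.20 ✓; ∠(VG, GS) = 90.00° ✓; |GS| = 27.60 ✓; ∠GSB = 72.90° ✓; |SB| = 16.20 ✓; ∠SBR = 89.40° ✓; |BR| = 19.80 ✓; ∠BRA = 107.6° ✓; |RA| = 11.50 ✗.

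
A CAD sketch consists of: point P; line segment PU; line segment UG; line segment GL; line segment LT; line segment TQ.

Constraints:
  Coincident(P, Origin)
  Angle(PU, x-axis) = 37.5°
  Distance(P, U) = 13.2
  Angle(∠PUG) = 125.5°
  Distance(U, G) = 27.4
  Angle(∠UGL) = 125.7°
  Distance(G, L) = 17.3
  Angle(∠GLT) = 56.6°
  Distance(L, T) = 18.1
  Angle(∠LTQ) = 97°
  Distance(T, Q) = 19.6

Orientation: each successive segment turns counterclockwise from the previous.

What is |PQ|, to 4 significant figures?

28.39

P is at the origin; PU runs at 37.5° with length 13.2, so U = (10.47, 8.036). ∠PUG = 125.5° gives UG at 92.00° from the x-axis; with |UG| = 27.4, G = (9.516, 35.42). ∠UGL = 125.7° gives GL at 146.3° from the x-axis; with |GL| = 17.3, L = (-4.877, 45.02). ∠GLT = 56.6° gives LT at -90.30° from the x-axis; with |LT| = 18.1, T = (-4.972, 26.92). ∠LTQ = 97.0° gives TQ at -7.300° from the x-axis; with |TQ| = 19.6, Q = (14.47, 24.43). Then |PQ| = |Q − P| = 28.39.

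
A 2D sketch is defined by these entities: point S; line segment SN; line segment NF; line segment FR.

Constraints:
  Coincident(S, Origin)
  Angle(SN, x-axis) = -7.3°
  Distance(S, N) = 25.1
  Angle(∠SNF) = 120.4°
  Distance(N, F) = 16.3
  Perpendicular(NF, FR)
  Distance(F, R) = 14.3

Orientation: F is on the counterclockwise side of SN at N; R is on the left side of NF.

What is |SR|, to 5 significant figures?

29.918

∠SNF = 120.4°, so NF runs at -7.3° + (180° − 120.4°) = 52.300° from the x-axis; with |NF| = 16.3, F = N + 16.3·(cos 52.300°, sin 52.300°) = (34.864, 9.7076). NF is perpendicular to FR; with |FR| = 14.3 on the left of NF, R = F + 14.3·(-0.79122, 0.61153) = (23.550, 18.452). Then |SR| = |R − S| = 29.918.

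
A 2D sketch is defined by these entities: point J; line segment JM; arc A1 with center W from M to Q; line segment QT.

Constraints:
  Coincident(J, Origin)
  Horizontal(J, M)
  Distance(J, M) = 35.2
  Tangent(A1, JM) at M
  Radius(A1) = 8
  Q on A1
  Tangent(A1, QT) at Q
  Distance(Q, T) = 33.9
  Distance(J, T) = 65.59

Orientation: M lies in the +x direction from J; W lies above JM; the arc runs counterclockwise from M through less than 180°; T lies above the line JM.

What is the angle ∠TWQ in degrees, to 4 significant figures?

76.72°

Checks: ∠(WM, MJ) = 90.00° ✓; |WQ| = 8.000 ✓; ∠(WQ, QT) = 90.00° ✓; |QT| = 33.90 ✓; |JT| = 65.59 ✓.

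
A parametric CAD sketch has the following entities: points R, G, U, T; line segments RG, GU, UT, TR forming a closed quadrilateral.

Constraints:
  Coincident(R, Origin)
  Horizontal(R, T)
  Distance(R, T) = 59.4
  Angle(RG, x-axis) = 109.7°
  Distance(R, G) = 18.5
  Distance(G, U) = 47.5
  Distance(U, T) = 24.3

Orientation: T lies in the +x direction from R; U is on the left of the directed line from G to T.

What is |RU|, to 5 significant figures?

44.297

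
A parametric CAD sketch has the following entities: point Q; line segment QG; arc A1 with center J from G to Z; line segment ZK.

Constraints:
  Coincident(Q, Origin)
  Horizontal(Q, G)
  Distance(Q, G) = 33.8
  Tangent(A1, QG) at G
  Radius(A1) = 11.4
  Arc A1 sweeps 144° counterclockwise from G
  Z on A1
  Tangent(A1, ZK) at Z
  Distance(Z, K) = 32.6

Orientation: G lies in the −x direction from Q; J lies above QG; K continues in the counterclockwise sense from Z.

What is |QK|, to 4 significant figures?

66.65

Q is at the origin; Q and G share the same y with |QG| = 33.8 and G on the −x side, so G = (-33.80, 0.000). A1 meets QG tangentially, so JG is at right angles to QG, so J = G + (0, 11.4) = (-33.80, 11.40). On A1, G sits at bearing -90° from J; a 144° counterclockwise sweep puts Z at bearing 54°, so Z = J + 11.4·(cos 54°, sin 54°) = (-27.10, 20.62). A1 meets ZK tangentially, so JZ is at right angles to ZK, so ZK runs along (−sin 54°, cos 54°); with |ZK| = 32.6, K = (-53.47, 39.78). Then |QK| = |K − Q| = 66.65.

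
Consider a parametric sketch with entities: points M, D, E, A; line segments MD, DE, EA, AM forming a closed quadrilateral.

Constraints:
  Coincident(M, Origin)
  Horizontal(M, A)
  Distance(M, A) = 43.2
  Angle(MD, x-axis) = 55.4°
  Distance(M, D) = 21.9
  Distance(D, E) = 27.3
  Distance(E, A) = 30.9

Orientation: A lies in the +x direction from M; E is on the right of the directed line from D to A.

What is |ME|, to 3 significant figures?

16.5

Checks: |DE| = 27.30 ✓; |EA| = 30.90 ✓.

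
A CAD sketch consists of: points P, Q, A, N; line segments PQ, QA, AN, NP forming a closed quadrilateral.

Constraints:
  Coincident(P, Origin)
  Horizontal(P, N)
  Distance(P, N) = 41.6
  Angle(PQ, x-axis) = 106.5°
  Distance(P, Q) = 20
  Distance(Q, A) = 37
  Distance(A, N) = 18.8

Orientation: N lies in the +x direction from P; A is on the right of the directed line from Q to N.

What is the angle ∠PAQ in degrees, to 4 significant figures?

29.04°

P is at the origin; PN is horizontal with |PN| = 41.6 and N in +x, so N = (41.6, 0). PQ runs at 106.5° with |PQ| = 20.0, so Q = (-5.680, 19.18). A is determined by |QA| = 37.0 and |AN| = 18.8 together: it lies at the intersection of circle(Q, 37.0) and circle(N, 18.8). With |QN| = 51.02, the foot of the radical line on QN is 35.46 from Q and the perpendicular offset is √(37.0² − 35.46²) = 10.55. Taking the right-of-QN solution: A = (23.22, -3.932).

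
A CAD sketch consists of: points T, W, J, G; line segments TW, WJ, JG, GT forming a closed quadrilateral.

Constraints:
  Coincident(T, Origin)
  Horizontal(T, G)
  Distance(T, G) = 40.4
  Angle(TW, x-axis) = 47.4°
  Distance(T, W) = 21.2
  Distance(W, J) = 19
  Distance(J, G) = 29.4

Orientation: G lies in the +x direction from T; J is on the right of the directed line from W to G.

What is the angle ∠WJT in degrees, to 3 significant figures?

84.0°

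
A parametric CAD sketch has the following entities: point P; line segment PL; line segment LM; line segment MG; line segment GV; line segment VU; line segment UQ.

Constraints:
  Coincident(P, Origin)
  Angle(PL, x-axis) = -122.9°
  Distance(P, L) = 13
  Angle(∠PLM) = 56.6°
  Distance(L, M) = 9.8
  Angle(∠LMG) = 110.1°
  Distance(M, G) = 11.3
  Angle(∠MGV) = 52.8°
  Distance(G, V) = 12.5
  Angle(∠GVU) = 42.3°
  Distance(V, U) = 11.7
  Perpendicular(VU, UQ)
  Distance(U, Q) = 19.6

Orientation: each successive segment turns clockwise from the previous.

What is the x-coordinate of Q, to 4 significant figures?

2.660

P is at the origin; PL runs at -122.9° with length 13.0, so L = (-7.061, -10.92). ∠PLM = 56.6° gives LM at 113.7° from the x-axis; with |LM| = 9.8, M = (-11.00, -1.942). ∠LMG = 110.1° gives MG at 43.80° from the x-axis; with |MG| = 11.3, G = (-2.844, 5.880). ∠MGV = 52.8° gives GV at -83.40° from the x-axis; with |GV| = 12.5, V = (-1.408, -6.538). ∠GVU = 42.3° gives VU at 138.9° from the x-axis; with |VU| = 11.7, U = (-10.22, 1.154). VU is perpendicular to UQ, so UQ runs at 48.90°; with |UQ| = 19.6, Q = (2.660, 15.92). So Q.x = 2.660.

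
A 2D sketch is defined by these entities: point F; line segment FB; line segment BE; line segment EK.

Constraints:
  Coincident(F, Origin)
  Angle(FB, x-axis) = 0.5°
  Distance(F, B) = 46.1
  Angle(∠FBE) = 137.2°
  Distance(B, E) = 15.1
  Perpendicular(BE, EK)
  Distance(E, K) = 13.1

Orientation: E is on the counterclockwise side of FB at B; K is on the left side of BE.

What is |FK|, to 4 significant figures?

52.21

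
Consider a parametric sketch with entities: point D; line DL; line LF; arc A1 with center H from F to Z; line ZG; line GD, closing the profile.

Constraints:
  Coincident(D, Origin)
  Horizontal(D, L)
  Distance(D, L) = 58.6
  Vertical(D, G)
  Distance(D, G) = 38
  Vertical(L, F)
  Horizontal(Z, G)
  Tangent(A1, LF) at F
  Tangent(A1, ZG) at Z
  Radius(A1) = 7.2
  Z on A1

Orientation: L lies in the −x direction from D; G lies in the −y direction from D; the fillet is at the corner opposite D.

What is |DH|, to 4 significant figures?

59.92

DG is vertical with |DG| = 38.0 and G on the −y side, so G = (0.000, -38.00). The virtual corner opposite D is at (-58.60, -38.00). A1 meets LF tangentially, so HF is at right angles to LF and the tangent condition forces HZ to be normal to ZG, with radius 7.2, so the center H sits 7.2 in from both sides at H = (-51.40, -30.80). Then |DH| = |H − D| = 59.92.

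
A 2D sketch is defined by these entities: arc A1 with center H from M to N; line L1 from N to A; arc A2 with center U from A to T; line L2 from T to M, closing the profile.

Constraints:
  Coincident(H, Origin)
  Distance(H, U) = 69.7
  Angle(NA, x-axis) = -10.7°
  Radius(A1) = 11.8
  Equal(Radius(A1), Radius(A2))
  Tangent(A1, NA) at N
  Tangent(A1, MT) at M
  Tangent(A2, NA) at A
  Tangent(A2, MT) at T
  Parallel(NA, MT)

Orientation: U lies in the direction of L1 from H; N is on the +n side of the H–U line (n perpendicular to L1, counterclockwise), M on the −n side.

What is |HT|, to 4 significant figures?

70.69

The slot axis is L1's direction at -10.7°, so u = (cos -10.7°, sin -10.7°) = (0.9826, -0.1857) and n = (−sin -10.7°, cos -10.7°) = (0.1857, 0.9826). H is at the origin and U lies 69.7 along u from H, so U = 69.7·u = (68.49, -12.94). Tangency of A1 to both parallel lines with radius 11.8 puts N and M at H ± 11.8·n: N = (2.191, 11.59), M = (-2.191, -11.59). Equal radii place A and T the same way about U: A = U + 11.8·n = (70.68, -1.346), T = U − 11.8·n = (66.30, -24.54). Then |HT| = |T − H| = 70.69.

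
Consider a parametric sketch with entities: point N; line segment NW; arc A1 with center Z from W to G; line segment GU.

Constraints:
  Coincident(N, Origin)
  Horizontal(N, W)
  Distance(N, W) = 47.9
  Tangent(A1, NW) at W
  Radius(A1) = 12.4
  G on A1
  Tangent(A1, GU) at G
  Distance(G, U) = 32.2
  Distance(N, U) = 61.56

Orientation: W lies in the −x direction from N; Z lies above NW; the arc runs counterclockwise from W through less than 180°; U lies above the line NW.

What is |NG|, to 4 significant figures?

38.44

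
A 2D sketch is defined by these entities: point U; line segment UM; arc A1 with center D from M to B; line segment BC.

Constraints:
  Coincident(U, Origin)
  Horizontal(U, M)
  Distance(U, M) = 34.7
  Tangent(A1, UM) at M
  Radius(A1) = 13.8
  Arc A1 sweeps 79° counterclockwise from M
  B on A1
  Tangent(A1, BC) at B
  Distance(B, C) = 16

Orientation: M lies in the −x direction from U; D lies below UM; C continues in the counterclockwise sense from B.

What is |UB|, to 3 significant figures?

49.5

Tangency of A1 to UM means the radius DM is perpendicular to UM, so D = M + (0, -13.8) = (-34.7, -13.8). On A1, M sits at bearing 90° from D; a 79° counterclockwise sweep puts B at bearing 169°, so B = D + 13.8·(cos 169°, sin 169°) = (-48.2, -11.2). Then |UB| = |B − U| = 49.5.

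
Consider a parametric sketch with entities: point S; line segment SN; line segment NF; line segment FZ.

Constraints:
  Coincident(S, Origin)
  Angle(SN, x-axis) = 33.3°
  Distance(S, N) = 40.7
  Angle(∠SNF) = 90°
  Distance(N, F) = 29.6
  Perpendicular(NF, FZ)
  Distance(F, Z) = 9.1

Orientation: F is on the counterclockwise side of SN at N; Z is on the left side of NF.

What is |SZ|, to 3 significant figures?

43.3

S is at the origin; SN runs at 33.3° with length 40.7, so N = 40.7·(cos 33.3°, sin 33.3°) = (34.0, 22.3). ∠SNF = 90.0°, so NF runs at 33.3° + (180° − 90.0°) = 123° from the x-axis; with |NF| = 29.6, F = N + 29.6·(cos 123°, sin 123°) = (17.8, 47.1). NF is perpendicular to FZ; with |FZ| = 9.1 on the left of NF, Z = F + 9.1·(-0.836, -0.549) = (10.2, 42.1). Then |SZ| = |Z − S| = 43.3.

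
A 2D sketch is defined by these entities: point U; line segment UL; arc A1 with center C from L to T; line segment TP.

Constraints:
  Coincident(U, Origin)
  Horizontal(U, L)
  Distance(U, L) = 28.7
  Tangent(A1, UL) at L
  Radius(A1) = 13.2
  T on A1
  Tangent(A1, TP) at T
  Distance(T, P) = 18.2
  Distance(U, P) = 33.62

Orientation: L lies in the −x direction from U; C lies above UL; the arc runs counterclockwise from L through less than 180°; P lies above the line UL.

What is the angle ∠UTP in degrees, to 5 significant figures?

124.37°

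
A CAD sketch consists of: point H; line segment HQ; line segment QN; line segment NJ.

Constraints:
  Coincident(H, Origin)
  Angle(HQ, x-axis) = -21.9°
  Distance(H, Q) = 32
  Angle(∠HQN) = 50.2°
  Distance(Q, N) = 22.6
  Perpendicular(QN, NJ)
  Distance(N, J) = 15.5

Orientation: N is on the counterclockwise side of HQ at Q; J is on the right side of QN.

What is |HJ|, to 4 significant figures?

40.14

H is at the origin; HQ runs at -21.9° with length 32.0, so Q = 32.0·(cos -21.9°, sin -21.9°) = (29.69, -11.94). ∠HQN = 50.2°, so QN runs at -21.9° + (180° − 50.2°) = 107.9° from the x-axis; with |QN| = 22.6, N = Q + 22.6·(cos 107.9°, sin 107.9°) = (22.74, 9.570). QN is perpendicular to NJ; with |NJ| = 15.5 on the right of QN, J = N + 15.5·(0.9516, 0.3074) = (37.49, 14.33). Then |HJ| = |J − H| = 40.14.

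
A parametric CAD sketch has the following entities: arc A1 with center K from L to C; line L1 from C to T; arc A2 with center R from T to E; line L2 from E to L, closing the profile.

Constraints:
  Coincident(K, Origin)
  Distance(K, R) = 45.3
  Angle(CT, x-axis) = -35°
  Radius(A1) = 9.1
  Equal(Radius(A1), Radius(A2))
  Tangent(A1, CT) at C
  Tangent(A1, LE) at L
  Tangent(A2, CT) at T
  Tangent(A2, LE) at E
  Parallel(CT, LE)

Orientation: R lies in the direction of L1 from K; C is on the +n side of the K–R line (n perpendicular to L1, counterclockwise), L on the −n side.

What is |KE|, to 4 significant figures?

46.20

Tangency of A1 to both parallel lines with radius 9.1 puts C and L at K ± 9.1·n: C = (5.220, 7.454), L = (-5.220, -7.454). Equal radii place T and E the same way about R: T = R + 9.1·n = (42.33, -18.53), E = R − 9.1·n = (31.89, -33.44). Then |KE| = |E − K| = 46.20.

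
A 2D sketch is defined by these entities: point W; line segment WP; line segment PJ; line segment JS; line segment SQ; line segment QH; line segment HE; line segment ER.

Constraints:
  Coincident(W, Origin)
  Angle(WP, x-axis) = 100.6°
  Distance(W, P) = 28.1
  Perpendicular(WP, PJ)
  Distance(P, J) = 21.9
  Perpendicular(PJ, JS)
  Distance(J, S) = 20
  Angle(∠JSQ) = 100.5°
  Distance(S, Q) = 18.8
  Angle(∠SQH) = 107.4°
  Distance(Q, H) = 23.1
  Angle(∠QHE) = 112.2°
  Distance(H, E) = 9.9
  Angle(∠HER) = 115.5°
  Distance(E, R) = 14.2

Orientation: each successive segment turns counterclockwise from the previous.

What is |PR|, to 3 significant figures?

12.8

W is at the origin; WP runs at 100.6° with length 28.1, so P = (-5.17, 27.6). WP is perpendicular to PJ, so PJ runs at -169°; with |PJ| = 21.9, J = (-26.7, 23.6). The perpendicularity gives JS at right angles to PJ, so JS runs at -79.4°; with |JS| = 20.0, S = (-23.0, 3.93). ∠JSQ = 100.5° gives SQ at 0.100° from the x-axis; with |SQ| = 18.8, Q = (-4.22, 3.97). ∠SQH = 107.4° gives QH at 72.7° from the x-axis; with |QH| = 23.1, H = (2.65, 26.0). ∠QHE = 112.2° gives HE at 140° from the x-axis; with |HE| = 9.9, E = (-4.99, 32.3). ∠HER = 115.5° gives ER at -155° from the x-axis; with |ER| = 14.2, R = (-17.9, 26.3). Then |PR| = |R − P| = 12.8.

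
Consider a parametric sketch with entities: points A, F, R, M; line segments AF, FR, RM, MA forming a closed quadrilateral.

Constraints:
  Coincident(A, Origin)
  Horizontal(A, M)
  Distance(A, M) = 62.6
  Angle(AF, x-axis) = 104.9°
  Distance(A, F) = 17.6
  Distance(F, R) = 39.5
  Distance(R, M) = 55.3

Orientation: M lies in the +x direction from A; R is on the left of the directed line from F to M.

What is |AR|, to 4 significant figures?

49.31

A is at the origin; AM is horizontal with |AM| = 62.6 and M in +x, so M = (62.6, 0). AF runs at 104.9° with |AF| = 17.6, so F = (-4.526, 17.01). R is determined by |FR| = 39.5 and |RM| = 55.3 together: it lies at the intersection of circle(F, 39.5) and circle(M, 55.3). With |FM| = 69.25, the foot of the radical line on FM is 23.81 from F and the perpendicular offset is √(39.5² − 23.81²) = 31.52. Taking the left-of-FM solution: R = (26.29, 41.71).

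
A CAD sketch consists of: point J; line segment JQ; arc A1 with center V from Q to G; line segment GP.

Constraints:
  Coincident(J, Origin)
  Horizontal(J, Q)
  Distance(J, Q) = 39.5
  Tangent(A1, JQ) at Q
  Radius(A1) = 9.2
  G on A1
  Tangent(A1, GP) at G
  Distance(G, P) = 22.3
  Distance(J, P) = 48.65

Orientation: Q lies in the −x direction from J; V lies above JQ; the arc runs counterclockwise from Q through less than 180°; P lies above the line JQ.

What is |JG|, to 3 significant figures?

32.6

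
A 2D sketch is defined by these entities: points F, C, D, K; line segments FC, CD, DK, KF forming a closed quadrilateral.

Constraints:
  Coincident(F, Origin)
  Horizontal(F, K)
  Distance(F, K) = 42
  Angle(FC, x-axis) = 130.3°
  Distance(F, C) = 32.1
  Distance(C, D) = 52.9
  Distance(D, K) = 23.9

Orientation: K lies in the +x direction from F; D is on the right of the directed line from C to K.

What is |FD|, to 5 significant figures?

22.018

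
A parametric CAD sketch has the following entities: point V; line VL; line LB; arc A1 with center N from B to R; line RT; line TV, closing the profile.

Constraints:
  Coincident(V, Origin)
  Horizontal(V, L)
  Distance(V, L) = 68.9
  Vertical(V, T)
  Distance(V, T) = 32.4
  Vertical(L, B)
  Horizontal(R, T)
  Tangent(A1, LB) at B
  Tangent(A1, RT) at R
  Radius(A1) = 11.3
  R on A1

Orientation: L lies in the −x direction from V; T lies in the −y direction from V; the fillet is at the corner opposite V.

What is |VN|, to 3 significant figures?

61.3

V is at the origin; VL is horizontal with |VL| = 68.9 and L on the −x side, so L = (-68.9, 0.00). VT is vertical with |VT| = 32.4 and T on the −y side, so T = (0.00, -32.4). The virtual corner opposite V is at (-68.9, -32.4). Tangency of A1 to LB means the radius NB is perpendicular to LB and tangency of A1 to RT means the radius NR is perpendicular to RT, with radius 11.3, so the center N sits 11.3 in from both sides at N = (-57.6, -21.1). Then |VN| = |N − V| = 61.3.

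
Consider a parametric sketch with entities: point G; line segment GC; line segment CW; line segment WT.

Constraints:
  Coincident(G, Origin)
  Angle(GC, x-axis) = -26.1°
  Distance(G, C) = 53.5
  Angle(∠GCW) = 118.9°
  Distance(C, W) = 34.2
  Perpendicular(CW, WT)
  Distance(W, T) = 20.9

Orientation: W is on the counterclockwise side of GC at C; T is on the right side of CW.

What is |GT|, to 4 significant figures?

90.53

∠GCW = 118.9°, so CW runs at -26.1° + (180° − 118.9°) = 35.00° from the x-axis; with |CW| = 34.2, W = C + 34.2·(cos 35.00°, sin 35.00°) = (76.06, -3.920). CW ⟂ WT; with |WT| = 20.9 on the right of CW, T = W + 20.9·(0.5736, -0.8192) = (88.05, -21.04). Then |GT| = |T − G| = 90.53.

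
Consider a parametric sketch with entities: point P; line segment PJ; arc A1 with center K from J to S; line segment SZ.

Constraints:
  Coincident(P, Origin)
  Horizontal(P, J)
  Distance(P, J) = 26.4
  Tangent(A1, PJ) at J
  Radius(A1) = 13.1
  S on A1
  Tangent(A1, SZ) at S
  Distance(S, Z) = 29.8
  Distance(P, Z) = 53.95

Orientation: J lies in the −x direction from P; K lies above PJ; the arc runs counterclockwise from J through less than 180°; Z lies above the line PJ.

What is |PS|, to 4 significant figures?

24.33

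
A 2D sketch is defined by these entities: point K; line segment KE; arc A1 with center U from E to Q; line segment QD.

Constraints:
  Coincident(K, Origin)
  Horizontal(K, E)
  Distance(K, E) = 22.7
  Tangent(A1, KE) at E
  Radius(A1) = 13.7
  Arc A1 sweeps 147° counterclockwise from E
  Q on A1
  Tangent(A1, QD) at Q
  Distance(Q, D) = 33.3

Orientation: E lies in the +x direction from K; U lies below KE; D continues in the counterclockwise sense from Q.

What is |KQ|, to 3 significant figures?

29.4

K is at the origin; KE is horizontal with |KE| = 22.7 and E on the +x side, so E = (22.7, 0.00). The tangent condition forces UE to be normal to KE, so U = E + (0, -13.7) = (22.7, -13.7). On A1, E sits at bearing 90° from U; a 147° counterclockwise sweep puts Q at bearing 237°, so Q = U + 13.7·(cos 237°, sin 237°) = (15.2, -25.2). Then |KQ| = |Q − K| = 29.4.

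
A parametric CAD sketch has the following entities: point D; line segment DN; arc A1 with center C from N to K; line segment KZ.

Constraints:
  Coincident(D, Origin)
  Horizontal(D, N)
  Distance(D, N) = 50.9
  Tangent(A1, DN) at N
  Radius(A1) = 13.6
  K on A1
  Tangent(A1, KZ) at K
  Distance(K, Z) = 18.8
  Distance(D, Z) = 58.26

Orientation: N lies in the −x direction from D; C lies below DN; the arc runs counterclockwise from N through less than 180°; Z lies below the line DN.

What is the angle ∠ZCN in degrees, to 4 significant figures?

166.9°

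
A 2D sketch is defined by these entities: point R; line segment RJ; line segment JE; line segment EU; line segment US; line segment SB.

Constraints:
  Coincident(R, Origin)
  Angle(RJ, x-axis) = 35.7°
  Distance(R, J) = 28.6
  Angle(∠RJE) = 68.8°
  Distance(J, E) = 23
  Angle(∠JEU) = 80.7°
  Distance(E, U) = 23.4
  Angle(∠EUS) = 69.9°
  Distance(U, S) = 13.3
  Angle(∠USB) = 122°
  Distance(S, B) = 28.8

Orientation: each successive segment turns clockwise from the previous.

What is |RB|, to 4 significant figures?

39.08

R is at the origin; RJ runs at 35.7° with length 28.6, so J = (23.23, 16.69). ∠RJE = 68.8° gives JE at -75.50° from the x-axis; with |JE| = 23.0, E = (28.98, -5.578). ∠JEU = 80.7° gives EU at -174.8° from the x-axis; with |EU| = 23.4, U = (5.681, -7.699). ∠EUS = 69.9° gives US at 75.10° from the x-axis; with |US| = 13.3, S = (9.101, 5.154). ∠USB = 122.0° gives SB at 17.10° from the x-axis; with |SB| = 28.8, B = (36.63, 13.62). Then |RB| = |B − R| = 39.08.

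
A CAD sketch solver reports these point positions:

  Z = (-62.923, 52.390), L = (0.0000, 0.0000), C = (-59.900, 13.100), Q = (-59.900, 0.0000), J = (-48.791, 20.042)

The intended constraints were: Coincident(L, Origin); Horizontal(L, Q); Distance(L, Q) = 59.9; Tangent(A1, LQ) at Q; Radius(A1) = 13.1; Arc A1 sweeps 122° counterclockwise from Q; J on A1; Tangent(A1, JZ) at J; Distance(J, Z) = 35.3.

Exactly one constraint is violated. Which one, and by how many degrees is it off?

Tangent(A1, JZ) at J — off by 8.40°.

L = (0.00, 0.00) ✓; L.y = 0.00, Q.y = 0.00 ✓; |LQ| = 59.90 ✓; ∠(CQ, QL) = 90.00° ✓; |CQ| = 13.10 ✓; bearing(C→J) − bearing(C→Q) = 122.0° ✓; |CJ| = 13.10 ✓; ∠(CJ, JZ) = 98.40° ✗; |JZ| = 35.30 ✓.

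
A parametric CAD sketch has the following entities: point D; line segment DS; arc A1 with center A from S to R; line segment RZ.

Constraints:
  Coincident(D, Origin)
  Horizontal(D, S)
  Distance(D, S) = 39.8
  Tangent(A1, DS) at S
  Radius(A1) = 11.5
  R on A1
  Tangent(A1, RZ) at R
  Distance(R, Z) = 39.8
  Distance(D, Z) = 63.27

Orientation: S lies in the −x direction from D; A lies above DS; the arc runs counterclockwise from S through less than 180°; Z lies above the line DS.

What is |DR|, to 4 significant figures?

31.46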